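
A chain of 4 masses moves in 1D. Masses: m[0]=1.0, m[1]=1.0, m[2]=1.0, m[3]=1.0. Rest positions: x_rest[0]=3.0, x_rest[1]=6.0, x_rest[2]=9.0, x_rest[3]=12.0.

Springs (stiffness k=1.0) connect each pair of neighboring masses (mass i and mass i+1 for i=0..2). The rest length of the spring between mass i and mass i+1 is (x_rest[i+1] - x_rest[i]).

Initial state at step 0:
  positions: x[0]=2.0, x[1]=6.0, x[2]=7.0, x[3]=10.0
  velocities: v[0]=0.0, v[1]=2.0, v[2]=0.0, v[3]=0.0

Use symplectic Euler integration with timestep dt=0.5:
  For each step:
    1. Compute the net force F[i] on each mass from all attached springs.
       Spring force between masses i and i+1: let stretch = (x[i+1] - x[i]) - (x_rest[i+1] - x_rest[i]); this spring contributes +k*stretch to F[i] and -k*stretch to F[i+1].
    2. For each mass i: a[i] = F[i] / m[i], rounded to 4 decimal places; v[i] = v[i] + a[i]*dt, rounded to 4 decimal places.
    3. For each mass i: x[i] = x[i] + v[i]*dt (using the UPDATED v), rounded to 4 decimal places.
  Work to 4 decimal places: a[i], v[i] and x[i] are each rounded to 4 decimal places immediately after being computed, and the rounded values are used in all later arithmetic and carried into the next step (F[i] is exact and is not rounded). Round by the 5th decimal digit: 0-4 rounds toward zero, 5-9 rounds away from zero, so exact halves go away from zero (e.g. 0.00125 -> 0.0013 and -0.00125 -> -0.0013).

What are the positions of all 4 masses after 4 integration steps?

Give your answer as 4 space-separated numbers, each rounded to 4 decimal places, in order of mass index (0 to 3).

Answer: 3.5236 5.0938 9.0626 11.3204

Derivation:
Step 0: x=[2.0000 6.0000 7.0000 10.0000] v=[0.0000 2.0000 0.0000 0.0000]
Step 1: x=[2.2500 6.2500 7.5000 10.0000] v=[0.5000 0.5000 1.0000 0.0000]
Step 2: x=[2.7500 5.8125 8.3125 10.1250] v=[1.0000 -0.8750 1.6250 0.2500]
Step 3: x=[3.2657 5.2344 8.9532 10.5469] v=[1.0313 -1.1563 1.2813 0.8438]
Step 4: x=[3.5236 5.0938 9.0626 11.3204] v=[0.5157 -0.2813 0.2188 1.5470]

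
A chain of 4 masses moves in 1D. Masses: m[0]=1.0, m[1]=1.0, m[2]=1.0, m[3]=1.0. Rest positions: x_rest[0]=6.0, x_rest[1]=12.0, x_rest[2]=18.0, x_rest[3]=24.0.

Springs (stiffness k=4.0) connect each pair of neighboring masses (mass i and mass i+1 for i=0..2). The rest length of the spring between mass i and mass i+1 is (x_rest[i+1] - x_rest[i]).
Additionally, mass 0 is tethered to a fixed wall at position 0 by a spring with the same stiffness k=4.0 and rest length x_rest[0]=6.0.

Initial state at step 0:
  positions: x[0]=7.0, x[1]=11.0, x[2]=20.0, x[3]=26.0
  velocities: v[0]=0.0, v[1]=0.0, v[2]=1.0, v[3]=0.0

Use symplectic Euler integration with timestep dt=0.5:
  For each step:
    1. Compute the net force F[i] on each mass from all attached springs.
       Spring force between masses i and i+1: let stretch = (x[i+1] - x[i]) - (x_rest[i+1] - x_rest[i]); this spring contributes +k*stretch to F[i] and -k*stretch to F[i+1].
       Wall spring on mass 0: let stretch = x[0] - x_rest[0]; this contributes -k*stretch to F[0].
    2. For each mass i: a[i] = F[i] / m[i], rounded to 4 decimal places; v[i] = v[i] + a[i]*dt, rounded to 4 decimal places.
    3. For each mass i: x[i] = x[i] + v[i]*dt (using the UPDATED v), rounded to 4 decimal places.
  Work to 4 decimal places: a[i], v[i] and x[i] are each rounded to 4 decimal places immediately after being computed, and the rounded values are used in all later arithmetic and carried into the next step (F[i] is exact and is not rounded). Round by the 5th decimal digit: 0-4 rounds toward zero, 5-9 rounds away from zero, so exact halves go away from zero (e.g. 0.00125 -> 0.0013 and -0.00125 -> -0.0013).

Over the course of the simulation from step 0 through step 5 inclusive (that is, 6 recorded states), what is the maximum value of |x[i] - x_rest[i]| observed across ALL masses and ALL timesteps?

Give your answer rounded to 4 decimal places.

Step 0: x=[7.0000 11.0000 20.0000 26.0000] v=[0.0000 0.0000 1.0000 0.0000]
Step 1: x=[4.0000 16.0000 17.5000 26.0000] v=[-6.0000 10.0000 -5.0000 0.0000]
Step 2: x=[9.0000 10.5000 22.0000 23.5000] v=[10.0000 -11.0000 9.0000 -5.0000]
Step 3: x=[6.5000 15.0000 16.5000 25.5000] v=[-5.0000 9.0000 -11.0000 4.0000]
Step 4: x=[6.0000 12.5000 18.5000 24.5000] v=[-1.0000 -5.0000 4.0000 -2.0000]
Step 5: x=[6.0000 9.5000 20.5000 23.5000] v=[0.0000 -6.0000 4.0000 -2.0000]
Max displacement = 4.0000

Answer: 4.0000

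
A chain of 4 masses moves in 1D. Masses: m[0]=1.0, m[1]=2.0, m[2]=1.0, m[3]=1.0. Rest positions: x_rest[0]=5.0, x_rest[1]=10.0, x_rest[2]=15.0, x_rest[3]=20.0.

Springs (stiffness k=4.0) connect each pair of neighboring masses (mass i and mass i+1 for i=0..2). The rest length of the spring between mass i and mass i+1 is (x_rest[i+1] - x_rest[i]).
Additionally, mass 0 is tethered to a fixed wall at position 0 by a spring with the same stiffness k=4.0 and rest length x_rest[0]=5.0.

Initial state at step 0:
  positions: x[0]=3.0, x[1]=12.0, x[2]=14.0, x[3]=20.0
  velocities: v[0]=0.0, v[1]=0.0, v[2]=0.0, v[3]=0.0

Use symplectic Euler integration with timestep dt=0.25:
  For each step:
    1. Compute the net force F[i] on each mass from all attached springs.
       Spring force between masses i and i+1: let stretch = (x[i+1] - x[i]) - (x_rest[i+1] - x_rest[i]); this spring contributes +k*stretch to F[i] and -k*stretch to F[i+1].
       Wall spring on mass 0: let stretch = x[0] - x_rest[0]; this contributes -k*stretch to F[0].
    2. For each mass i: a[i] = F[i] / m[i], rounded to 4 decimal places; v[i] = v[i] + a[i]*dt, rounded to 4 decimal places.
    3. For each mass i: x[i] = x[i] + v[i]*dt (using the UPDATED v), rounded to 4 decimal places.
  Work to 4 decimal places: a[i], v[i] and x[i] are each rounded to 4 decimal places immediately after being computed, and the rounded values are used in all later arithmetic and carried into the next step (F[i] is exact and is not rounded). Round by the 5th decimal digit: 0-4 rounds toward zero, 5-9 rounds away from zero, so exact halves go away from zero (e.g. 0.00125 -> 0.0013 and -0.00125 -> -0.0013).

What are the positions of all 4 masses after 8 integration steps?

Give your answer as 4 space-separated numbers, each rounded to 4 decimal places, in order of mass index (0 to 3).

Answer: 2.4129 10.3238 15.2425 20.5453

Derivation:
Step 0: x=[3.0000 12.0000 14.0000 20.0000] v=[0.0000 0.0000 0.0000 0.0000]
Step 1: x=[4.5000 11.1250 15.0000 19.7500] v=[6.0000 -3.5000 4.0000 -1.0000]
Step 2: x=[6.5313 9.9063 16.2188 19.5625] v=[8.1250 -4.8750 4.8750 -0.7500]
Step 3: x=[7.7735 9.0547 16.6954 19.7891] v=[4.9687 -3.4063 1.9062 0.9063]
Step 4: x=[7.3926 8.9981 16.0352 20.4923] v=[-1.5236 -0.2266 -2.6408 2.8126]
Step 5: x=[5.5649 9.6204 14.7300 21.3312] v=[-7.3107 2.4892 -5.2208 3.3555]
Step 6: x=[3.3599 10.3745 13.7977 21.7698] v=[-8.8201 3.0163 -3.7292 1.7543]
Step 7: x=[2.0686 10.6797 14.0026 21.4654] v=[-5.1654 1.2206 0.8197 -1.2178]
Step 8: x=[2.4129 10.3238 15.2425 20.5453] v=[1.3771 -1.4235 4.9596 -3.6806]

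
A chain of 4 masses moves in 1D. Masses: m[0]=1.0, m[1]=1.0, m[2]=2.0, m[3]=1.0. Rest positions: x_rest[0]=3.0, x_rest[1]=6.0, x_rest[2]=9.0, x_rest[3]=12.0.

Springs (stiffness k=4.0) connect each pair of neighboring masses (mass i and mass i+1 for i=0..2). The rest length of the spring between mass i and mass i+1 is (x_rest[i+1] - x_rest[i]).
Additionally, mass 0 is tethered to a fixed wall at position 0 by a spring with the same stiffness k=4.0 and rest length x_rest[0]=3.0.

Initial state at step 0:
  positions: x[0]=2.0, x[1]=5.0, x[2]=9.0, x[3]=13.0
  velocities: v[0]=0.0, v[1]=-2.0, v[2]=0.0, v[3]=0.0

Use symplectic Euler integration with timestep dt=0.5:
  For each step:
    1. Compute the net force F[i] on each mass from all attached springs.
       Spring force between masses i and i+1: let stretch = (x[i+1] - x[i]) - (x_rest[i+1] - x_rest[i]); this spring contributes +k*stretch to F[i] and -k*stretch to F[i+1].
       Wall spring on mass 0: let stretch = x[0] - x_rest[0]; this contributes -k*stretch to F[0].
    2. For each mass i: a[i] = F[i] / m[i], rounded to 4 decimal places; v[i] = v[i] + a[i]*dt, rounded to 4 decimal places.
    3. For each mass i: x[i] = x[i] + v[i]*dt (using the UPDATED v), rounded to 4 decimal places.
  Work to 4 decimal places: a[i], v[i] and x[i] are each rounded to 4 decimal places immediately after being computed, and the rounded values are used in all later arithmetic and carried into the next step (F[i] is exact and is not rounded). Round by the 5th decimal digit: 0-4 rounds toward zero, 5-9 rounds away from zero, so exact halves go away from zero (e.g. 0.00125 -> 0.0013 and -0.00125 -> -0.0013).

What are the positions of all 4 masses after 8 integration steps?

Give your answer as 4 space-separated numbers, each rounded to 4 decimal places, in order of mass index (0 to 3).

Step 0: x=[2.0000 5.0000 9.0000 13.0000] v=[0.0000 -2.0000 0.0000 0.0000]
Step 1: x=[3.0000 5.0000 9.0000 12.0000] v=[2.0000 0.0000 0.0000 -2.0000]
Step 2: x=[3.0000 7.0000 8.5000 11.0000] v=[0.0000 4.0000 -1.0000 -2.0000]
Step 3: x=[4.0000 6.5000 8.5000 10.5000] v=[2.0000 -1.0000 0.0000 -1.0000]
Step 4: x=[3.5000 5.5000 8.5000 11.0000] v=[-1.0000 -2.0000 0.0000 1.0000]
Step 5: x=[1.5000 5.5000 8.2500 12.0000] v=[-4.0000 0.0000 -0.5000 2.0000]
Step 6: x=[2.0000 4.2500 8.5000 12.2500] v=[1.0000 -2.5000 0.5000 0.5000]
Step 7: x=[2.7500 5.0000 8.5000 11.7500] v=[1.5000 1.5000 0.0000 -1.0000]
Step 8: x=[3.0000 7.0000 8.3750 11.0000] v=[0.5000 4.0000 -0.2500 -1.5000]

Answer: 3.0000 7.0000 8.3750 11.0000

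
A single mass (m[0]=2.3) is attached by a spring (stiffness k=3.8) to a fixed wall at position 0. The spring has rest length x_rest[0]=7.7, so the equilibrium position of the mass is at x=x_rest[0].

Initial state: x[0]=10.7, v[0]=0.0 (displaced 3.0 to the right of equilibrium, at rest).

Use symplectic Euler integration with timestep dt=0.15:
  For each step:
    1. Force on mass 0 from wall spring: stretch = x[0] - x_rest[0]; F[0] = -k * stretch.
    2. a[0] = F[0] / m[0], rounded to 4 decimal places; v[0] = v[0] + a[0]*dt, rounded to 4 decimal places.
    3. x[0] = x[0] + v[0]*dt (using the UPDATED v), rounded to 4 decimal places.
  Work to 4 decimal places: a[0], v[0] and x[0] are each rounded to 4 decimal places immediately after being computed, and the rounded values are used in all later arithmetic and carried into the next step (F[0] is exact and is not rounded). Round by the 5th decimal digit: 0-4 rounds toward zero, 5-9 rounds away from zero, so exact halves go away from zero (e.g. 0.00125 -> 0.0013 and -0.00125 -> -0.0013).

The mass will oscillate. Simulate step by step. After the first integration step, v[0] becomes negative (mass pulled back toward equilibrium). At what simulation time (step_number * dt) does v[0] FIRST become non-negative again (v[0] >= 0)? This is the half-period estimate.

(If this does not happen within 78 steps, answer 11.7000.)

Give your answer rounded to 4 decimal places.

Answer: 2.5500

Derivation:
Step 0: x=[10.7000] v=[0.0000]
Step 1: x=[10.5885] v=[-0.7435]
Step 2: x=[10.3696] v=[-1.4593]
Step 3: x=[10.0515] v=[-2.1209]
Step 4: x=[9.6459] v=[-2.7037]
Step 5: x=[9.1680] v=[-3.1860]
Step 6: x=[8.6355] v=[-3.5498]
Step 7: x=[8.0683] v=[-3.7816]
Step 8: x=[7.4874] v=[-3.8729]
Step 9: x=[6.9144] v=[-3.8202]
Step 10: x=[6.3706] v=[-3.6255]
Step 11: x=[5.8762] v=[-3.2960]
Step 12: x=[5.4496] v=[-2.8440]
Step 13: x=[5.1067] v=[-2.2863]
Step 14: x=[4.8602] v=[-1.6436]
Step 15: x=[4.7192] v=[-0.9398]
Step 16: x=[4.6890] v=[-0.2011]
Step 17: x=[4.7708] v=[0.5451]
First v>=0 after going negative at step 17, time=2.5500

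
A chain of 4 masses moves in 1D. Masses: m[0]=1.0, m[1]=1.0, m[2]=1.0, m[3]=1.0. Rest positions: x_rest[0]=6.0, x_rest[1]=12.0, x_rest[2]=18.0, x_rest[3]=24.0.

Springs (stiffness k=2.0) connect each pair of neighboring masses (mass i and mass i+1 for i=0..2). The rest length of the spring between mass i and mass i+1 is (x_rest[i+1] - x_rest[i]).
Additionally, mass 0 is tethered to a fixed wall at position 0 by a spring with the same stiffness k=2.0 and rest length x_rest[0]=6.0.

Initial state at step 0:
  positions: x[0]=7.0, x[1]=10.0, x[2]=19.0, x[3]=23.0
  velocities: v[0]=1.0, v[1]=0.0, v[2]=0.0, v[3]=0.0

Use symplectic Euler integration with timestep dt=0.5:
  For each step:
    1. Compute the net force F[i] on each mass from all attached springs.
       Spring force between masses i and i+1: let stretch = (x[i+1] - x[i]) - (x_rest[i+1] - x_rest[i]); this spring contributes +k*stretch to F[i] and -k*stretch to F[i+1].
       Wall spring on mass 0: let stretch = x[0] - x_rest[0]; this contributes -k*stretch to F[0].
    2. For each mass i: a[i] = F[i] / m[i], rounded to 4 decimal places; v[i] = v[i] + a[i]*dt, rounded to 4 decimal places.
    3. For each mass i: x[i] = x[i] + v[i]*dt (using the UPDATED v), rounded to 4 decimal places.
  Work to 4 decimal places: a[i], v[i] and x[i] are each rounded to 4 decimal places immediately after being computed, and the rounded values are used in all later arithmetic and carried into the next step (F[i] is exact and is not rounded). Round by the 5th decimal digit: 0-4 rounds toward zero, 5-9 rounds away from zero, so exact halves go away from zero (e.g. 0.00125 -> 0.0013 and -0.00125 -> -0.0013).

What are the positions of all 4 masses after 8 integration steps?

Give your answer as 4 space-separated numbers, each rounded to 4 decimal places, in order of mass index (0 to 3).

Answer: 7.3946 10.1485 20.2931 23.9064

Derivation:
Step 0: x=[7.0000 10.0000 19.0000 23.0000] v=[1.0000 0.0000 0.0000 0.0000]
Step 1: x=[5.5000 13.0000 16.5000 24.0000] v=[-3.0000 6.0000 -5.0000 2.0000]
Step 2: x=[5.0000 14.0000 16.0000 24.2500] v=[-1.0000 2.0000 -1.0000 0.5000]
Step 3: x=[6.5000 11.5000 18.6250 23.3750] v=[3.0000 -5.0000 5.2500 -1.7500]
Step 4: x=[7.2500 10.0625 20.0625 23.1250] v=[1.5000 -2.8750 2.8750 -0.5000]
Step 5: x=[5.7813 12.2188 18.0313 24.3438] v=[-2.9375 4.3125 -4.0625 2.4375]
Step 6: x=[4.6407 14.0626 16.2501 25.4063] v=[-2.2813 3.6875 -3.5625 2.1250]
Step 7: x=[5.8907 12.2892 17.9532 24.8907] v=[2.4999 -3.5469 3.4062 -1.0312]
Step 8: x=[7.3946 10.1485 20.2931 23.9064] v=[3.0077 -4.2814 4.6797 -1.9687]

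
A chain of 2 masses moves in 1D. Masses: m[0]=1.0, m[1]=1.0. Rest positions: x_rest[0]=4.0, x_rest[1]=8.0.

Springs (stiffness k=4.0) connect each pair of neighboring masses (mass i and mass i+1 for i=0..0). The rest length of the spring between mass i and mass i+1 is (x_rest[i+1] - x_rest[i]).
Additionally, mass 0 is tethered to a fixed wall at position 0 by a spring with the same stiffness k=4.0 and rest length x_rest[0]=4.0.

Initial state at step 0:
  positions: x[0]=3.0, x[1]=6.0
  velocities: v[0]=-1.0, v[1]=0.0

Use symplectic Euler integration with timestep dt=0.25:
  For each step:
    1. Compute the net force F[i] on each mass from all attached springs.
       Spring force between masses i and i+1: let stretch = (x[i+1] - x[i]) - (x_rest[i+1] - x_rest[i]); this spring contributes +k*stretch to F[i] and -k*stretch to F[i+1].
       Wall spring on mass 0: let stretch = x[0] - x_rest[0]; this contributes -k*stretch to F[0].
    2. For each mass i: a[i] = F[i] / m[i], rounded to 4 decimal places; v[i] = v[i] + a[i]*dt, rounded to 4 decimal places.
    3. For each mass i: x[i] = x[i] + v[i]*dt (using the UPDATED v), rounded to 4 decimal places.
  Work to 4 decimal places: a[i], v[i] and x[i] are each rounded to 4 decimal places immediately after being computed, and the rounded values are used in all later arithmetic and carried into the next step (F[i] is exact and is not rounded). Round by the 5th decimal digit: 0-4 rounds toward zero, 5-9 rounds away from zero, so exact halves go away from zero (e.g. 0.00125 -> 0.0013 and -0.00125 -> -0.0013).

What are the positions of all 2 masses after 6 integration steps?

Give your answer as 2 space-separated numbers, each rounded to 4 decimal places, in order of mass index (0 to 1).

Step 0: x=[3.0000 6.0000] v=[-1.0000 0.0000]
Step 1: x=[2.7500 6.2500] v=[-1.0000 1.0000]
Step 2: x=[2.6875 6.6250] v=[-0.2500 1.5000]
Step 3: x=[2.9375 7.0156] v=[1.0000 1.5625]
Step 4: x=[3.4727 7.3867] v=[2.1406 1.4844]
Step 5: x=[4.1182 7.7793] v=[2.5819 1.5704]
Step 6: x=[4.6494 8.2566] v=[2.1248 1.9093]

Answer: 4.6494 8.2566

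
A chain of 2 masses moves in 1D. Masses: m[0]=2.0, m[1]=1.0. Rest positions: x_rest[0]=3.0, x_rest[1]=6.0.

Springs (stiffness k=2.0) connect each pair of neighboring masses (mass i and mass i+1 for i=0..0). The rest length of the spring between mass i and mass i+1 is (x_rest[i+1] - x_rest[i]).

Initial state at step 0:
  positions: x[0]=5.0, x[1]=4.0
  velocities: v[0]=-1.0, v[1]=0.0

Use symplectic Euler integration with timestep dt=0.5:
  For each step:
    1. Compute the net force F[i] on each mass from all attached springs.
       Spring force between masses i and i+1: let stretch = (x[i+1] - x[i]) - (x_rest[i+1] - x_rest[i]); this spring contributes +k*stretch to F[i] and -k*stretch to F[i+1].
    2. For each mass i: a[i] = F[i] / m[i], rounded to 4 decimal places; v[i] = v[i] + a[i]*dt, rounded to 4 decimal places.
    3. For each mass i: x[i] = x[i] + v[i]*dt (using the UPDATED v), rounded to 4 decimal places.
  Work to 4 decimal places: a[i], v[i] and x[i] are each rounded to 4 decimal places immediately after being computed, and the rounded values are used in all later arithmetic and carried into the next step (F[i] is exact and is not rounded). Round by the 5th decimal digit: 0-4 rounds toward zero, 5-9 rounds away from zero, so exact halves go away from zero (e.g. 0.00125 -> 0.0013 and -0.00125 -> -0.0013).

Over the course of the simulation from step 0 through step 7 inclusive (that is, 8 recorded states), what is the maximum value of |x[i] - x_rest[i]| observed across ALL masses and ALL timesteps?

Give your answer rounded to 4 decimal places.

Answer: 4.3560

Derivation:
Step 0: x=[5.0000 4.0000] v=[-1.0000 0.0000]
Step 1: x=[3.5000 6.0000] v=[-3.0000 4.0000]
Step 2: x=[1.8750 8.2500] v=[-3.2500 4.5000]
Step 3: x=[1.0938 8.8125] v=[-1.5625 1.1250]
Step 4: x=[1.4923 7.0157] v=[0.7969 -3.5937]
Step 5: x=[2.5216 3.9572] v=[2.0586 -6.1171]
Step 6: x=[3.1598 1.6809] v=[1.2764 -4.5527]
Step 7: x=[2.6783 1.6440] v=[-0.9631 -0.0738]
Max displacement = 4.3560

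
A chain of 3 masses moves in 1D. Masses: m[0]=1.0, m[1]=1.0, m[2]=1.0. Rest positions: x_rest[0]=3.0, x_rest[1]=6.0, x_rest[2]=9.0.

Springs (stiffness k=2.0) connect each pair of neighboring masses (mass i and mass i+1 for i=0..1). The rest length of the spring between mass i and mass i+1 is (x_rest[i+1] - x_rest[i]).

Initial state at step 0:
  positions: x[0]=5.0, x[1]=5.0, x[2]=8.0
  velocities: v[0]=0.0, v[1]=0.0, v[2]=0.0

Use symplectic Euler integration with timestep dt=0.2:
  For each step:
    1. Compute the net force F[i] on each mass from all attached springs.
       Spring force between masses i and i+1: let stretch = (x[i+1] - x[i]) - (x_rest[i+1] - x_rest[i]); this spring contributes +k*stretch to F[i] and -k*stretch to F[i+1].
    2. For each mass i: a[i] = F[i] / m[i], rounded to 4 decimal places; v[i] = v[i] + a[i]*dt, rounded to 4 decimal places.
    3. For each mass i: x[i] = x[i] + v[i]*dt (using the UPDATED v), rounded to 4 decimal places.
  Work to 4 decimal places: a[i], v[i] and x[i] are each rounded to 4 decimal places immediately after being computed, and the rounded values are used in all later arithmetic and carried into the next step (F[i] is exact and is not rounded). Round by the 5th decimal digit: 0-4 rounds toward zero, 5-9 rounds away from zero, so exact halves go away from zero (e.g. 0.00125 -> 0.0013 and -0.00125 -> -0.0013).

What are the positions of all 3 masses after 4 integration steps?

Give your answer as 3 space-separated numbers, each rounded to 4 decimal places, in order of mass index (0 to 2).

Answer: 3.1239 6.6294 8.2466

Derivation:
Step 0: x=[5.0000 5.0000 8.0000] v=[0.0000 0.0000 0.0000]
Step 1: x=[4.7600 5.2400 8.0000] v=[-1.2000 1.2000 0.0000]
Step 2: x=[4.3184 5.6624 8.0192] v=[-2.2080 2.1120 0.0960]
Step 3: x=[3.7443 6.1658 8.0899] v=[-2.8704 2.5171 0.3533]
Step 4: x=[3.1239 6.6294 8.2466] v=[-3.1018 2.3181 0.7837]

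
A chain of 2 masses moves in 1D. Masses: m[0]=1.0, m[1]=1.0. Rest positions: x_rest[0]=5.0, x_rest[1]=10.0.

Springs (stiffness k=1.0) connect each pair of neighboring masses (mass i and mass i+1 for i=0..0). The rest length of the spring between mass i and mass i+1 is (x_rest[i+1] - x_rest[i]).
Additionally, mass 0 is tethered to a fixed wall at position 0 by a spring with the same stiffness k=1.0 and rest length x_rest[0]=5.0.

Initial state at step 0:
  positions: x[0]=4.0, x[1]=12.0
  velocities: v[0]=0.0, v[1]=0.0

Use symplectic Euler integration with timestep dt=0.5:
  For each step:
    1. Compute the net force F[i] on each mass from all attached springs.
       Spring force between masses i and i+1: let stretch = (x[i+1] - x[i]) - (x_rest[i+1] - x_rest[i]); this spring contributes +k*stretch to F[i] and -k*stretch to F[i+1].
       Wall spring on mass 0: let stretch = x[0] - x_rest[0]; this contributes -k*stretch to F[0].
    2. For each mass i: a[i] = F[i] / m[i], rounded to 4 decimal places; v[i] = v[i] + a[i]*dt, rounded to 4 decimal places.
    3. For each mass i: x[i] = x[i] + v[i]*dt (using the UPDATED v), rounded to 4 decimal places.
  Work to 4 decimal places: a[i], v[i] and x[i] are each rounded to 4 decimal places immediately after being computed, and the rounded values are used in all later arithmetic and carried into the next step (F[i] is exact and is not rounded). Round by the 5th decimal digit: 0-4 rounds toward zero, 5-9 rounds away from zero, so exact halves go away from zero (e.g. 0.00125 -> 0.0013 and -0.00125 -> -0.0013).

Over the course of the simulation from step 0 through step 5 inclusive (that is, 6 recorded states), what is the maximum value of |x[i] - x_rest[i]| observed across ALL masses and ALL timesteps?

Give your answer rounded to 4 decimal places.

Answer: 2.0157

Derivation:
Step 0: x=[4.0000 12.0000] v=[0.0000 0.0000]
Step 1: x=[5.0000 11.2500] v=[2.0000 -1.5000]
Step 2: x=[6.3125 10.1875] v=[2.6250 -2.1250]
Step 3: x=[7.0157 9.4063] v=[1.4063 -1.5625]
Step 4: x=[6.5626 9.2774] v=[-0.9063 -0.2578]
Step 5: x=[5.1475 9.7198] v=[-2.8302 0.8848]
Max displacement = 2.0157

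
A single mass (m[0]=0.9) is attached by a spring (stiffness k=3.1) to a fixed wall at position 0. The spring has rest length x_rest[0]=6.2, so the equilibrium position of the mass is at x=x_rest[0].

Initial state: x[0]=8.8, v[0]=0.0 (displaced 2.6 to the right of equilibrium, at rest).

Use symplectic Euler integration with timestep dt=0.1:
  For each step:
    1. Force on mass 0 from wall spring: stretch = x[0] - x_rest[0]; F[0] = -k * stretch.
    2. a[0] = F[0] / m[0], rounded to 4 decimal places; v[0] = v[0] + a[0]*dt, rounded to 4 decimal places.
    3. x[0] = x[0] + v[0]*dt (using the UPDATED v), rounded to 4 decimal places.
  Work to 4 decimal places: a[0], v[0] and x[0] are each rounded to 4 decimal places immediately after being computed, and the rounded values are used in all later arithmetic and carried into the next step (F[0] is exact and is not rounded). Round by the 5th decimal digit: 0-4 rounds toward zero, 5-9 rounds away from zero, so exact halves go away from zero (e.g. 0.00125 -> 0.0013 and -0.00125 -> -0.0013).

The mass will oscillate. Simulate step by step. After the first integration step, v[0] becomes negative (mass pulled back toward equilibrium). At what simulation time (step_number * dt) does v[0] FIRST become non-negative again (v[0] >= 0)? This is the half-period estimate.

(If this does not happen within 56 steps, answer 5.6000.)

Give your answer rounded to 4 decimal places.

Step 0: x=[8.8000] v=[0.0000]
Step 1: x=[8.7104] v=[-0.8956]
Step 2: x=[8.5344] v=[-1.7603]
Step 3: x=[8.2780] v=[-2.5644]
Step 4: x=[7.9500] v=[-3.2802]
Step 5: x=[7.5617] v=[-3.8830]
Step 6: x=[7.1265] v=[-4.3520]
Step 7: x=[6.6594] v=[-4.6711]
Step 8: x=[6.1765] v=[-4.8293]
Step 9: x=[5.6944] v=[-4.8212]
Step 10: x=[5.2297] v=[-4.6471]
Step 11: x=[4.7984] v=[-4.3129]
Step 12: x=[4.4154] v=[-3.8301]
Step 13: x=[4.0939] v=[-3.2154]
Step 14: x=[3.8449] v=[-2.4900]
Step 15: x=[3.6770] v=[-1.6788]
Step 16: x=[3.5960] v=[-0.8098]
Step 17: x=[3.6047] v=[0.0871]
First v>=0 after going negative at step 17, time=1.7000

Answer: 1.7000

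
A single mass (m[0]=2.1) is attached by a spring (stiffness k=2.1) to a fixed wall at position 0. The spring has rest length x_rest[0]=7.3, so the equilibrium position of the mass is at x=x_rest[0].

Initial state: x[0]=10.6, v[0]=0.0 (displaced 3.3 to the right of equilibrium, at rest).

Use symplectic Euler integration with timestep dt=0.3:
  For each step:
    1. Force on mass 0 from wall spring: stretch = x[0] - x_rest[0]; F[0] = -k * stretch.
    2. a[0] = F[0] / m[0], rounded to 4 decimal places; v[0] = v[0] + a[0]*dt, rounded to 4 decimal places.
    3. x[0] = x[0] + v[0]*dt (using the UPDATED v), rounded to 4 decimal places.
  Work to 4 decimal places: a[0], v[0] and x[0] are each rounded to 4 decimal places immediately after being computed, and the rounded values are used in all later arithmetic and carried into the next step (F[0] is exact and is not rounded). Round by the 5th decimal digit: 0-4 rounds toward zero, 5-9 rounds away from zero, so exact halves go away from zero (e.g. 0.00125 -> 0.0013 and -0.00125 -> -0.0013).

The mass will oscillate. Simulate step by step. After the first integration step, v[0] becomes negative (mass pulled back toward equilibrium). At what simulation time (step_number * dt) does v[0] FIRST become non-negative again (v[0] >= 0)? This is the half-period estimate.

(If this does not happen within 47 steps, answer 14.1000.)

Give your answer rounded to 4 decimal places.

Answer: 3.3000

Derivation:
Step 0: x=[10.6000] v=[0.0000]
Step 1: x=[10.3030] v=[-0.9900]
Step 2: x=[9.7357] v=[-1.8909]
Step 3: x=[8.9492] v=[-2.6216]
Step 4: x=[8.0143] v=[-3.1164]
Step 5: x=[7.0151] v=[-3.3307]
Step 6: x=[6.0415] v=[-3.2452]
Step 7: x=[5.1812] v=[-2.8677]
Step 8: x=[4.5116] v=[-2.2321]
Step 9: x=[4.0929] v=[-1.3956]
Step 10: x=[3.9629] v=[-0.4335]
Step 11: x=[4.1332] v=[0.5676]
First v>=0 after going negative at step 11, time=3.3000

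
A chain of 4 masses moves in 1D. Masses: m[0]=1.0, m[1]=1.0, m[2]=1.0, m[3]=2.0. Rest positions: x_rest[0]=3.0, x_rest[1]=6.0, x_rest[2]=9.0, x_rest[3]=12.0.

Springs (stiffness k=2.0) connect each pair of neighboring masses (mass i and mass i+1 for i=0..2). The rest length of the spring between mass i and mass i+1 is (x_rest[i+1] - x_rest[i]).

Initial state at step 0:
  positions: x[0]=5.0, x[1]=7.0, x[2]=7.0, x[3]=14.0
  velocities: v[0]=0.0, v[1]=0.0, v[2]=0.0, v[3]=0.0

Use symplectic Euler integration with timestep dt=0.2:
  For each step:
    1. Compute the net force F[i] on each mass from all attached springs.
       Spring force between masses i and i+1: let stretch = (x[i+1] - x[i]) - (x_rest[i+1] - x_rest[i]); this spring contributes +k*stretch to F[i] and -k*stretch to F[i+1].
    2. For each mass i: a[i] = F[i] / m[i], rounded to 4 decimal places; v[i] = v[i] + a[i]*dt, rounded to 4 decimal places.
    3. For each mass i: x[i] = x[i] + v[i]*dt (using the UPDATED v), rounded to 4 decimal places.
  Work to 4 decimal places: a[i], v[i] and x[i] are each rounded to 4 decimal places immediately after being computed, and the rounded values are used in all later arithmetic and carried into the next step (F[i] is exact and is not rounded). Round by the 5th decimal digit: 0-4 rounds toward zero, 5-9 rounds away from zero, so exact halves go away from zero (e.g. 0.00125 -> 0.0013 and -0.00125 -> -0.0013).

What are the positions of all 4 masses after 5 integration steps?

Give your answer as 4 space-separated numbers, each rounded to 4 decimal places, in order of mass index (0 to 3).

Answer: 3.7159 6.3307 12.0378 12.4578

Derivation:
Step 0: x=[5.0000 7.0000 7.0000 14.0000] v=[0.0000 0.0000 0.0000 0.0000]
Step 1: x=[4.9200 6.8400 7.5600 13.8400] v=[-0.4000 -0.8000 2.8000 -0.8000]
Step 2: x=[4.7536 6.5840 8.5648 13.5488] v=[-0.8320 -1.2800 5.0240 -1.4560]
Step 3: x=[4.4936 6.3400 9.8099 13.1782] v=[-1.2998 -1.2198 6.2253 -1.8528]
Step 4: x=[4.1414 6.2259 11.0468 12.7929] v=[-1.7612 -0.5704 6.1847 -1.9265]
Step 5: x=[3.7159 6.3307 12.0378 12.4578] v=[-2.1274 0.5242 4.9548 -1.6757]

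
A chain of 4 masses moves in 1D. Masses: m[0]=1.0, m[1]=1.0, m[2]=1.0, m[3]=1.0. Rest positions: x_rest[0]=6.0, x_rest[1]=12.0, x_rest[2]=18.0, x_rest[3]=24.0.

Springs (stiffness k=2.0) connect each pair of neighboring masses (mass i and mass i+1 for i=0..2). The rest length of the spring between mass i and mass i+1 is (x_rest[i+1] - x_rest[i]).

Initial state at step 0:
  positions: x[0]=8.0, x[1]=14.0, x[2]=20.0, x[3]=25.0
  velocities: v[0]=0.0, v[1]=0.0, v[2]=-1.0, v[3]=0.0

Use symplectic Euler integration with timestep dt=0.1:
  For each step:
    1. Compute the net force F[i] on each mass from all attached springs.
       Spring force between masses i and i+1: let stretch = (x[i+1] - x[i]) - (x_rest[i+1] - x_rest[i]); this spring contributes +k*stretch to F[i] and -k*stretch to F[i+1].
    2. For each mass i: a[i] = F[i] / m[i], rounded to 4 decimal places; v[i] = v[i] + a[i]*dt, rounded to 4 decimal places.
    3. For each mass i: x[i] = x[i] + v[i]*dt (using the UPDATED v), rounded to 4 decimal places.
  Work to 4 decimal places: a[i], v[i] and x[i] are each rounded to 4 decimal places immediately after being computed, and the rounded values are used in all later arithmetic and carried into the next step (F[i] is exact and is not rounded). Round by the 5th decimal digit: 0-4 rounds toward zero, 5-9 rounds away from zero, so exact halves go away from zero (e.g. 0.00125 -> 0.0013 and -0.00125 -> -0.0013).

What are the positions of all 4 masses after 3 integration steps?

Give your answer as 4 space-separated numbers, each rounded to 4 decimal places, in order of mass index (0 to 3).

Answer: 8.0000 13.9902 19.6017 25.1082

Derivation:
Step 0: x=[8.0000 14.0000 20.0000 25.0000] v=[0.0000 0.0000 -1.0000 0.0000]
Step 1: x=[8.0000 14.0000 19.8800 25.0200] v=[0.0000 0.0000 -1.2000 0.2000]
Step 2: x=[8.0000 13.9976 19.7452 25.0572] v=[0.0000 -0.0240 -1.3480 0.3720]
Step 3: x=[8.0000 13.9902 19.6017 25.1082] v=[-0.0005 -0.0740 -1.4351 0.5096]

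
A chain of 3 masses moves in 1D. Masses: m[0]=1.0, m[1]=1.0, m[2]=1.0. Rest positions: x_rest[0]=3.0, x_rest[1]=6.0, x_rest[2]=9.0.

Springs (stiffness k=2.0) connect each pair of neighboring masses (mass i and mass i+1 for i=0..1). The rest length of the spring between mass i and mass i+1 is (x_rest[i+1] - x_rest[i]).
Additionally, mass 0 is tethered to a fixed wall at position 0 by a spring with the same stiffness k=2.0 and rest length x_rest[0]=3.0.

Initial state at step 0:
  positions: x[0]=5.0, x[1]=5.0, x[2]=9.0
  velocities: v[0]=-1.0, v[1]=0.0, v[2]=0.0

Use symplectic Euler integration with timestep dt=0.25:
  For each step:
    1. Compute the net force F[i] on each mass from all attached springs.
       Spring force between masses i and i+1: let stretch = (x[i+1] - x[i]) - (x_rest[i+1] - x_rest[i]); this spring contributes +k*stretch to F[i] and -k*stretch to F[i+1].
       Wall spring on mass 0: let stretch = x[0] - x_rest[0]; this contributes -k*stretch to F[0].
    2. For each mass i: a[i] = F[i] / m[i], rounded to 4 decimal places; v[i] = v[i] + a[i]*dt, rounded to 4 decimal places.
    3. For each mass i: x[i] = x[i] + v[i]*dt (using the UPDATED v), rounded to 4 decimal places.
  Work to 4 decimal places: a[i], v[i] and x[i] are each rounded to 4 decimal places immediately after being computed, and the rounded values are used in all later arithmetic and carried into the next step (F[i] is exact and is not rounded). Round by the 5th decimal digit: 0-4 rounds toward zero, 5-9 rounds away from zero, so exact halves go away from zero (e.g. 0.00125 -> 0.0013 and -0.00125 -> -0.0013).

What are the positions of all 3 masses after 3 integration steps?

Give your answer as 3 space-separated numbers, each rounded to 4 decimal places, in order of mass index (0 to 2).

Answer: 1.7422 6.8887 8.5996

Derivation:
Step 0: x=[5.0000 5.0000 9.0000] v=[-1.0000 0.0000 0.0000]
Step 1: x=[4.1250 5.5000 8.8750] v=[-3.5000 2.0000 -0.5000]
Step 2: x=[2.9063 6.2500 8.7031] v=[-4.8750 3.0000 -0.6875]
Step 3: x=[1.7422 6.8887 8.5996] v=[-4.6563 2.5547 -0.4141]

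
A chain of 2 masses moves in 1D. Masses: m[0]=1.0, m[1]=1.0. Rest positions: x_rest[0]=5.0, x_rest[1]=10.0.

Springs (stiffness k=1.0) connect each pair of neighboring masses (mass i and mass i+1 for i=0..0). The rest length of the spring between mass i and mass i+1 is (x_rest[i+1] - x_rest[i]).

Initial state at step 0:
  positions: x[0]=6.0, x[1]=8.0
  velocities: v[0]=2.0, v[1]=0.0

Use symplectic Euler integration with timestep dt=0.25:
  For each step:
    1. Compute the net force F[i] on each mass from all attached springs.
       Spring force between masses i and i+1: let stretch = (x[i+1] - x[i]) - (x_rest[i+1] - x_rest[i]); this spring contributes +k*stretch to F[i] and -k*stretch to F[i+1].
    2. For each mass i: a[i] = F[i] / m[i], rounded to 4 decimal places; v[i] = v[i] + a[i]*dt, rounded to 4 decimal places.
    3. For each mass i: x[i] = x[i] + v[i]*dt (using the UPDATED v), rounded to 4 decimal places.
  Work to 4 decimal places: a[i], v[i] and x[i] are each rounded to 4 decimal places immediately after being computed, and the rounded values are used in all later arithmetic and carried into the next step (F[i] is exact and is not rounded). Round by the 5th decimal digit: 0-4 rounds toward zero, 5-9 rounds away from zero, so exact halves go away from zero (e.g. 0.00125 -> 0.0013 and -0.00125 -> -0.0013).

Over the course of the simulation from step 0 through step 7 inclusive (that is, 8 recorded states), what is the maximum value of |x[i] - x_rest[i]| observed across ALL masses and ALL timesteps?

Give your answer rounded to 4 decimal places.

Answer: 2.1679

Derivation:
Step 0: x=[6.0000 8.0000] v=[2.0000 0.0000]
Step 1: x=[6.3125 8.1875] v=[1.2500 0.7500]
Step 2: x=[6.4297 8.5703] v=[0.4688 1.5313]
Step 3: x=[6.3682 9.1319] v=[-0.2461 2.2462]
Step 4: x=[6.1669 9.8332] v=[-0.8052 2.8053]
Step 5: x=[5.8823 10.6179] v=[-1.1386 3.1387]
Step 6: x=[5.5811 11.4191] v=[-1.2047 3.2048]
Step 7: x=[5.3323 12.1679] v=[-0.9952 2.9953]
Max displacement = 2.1679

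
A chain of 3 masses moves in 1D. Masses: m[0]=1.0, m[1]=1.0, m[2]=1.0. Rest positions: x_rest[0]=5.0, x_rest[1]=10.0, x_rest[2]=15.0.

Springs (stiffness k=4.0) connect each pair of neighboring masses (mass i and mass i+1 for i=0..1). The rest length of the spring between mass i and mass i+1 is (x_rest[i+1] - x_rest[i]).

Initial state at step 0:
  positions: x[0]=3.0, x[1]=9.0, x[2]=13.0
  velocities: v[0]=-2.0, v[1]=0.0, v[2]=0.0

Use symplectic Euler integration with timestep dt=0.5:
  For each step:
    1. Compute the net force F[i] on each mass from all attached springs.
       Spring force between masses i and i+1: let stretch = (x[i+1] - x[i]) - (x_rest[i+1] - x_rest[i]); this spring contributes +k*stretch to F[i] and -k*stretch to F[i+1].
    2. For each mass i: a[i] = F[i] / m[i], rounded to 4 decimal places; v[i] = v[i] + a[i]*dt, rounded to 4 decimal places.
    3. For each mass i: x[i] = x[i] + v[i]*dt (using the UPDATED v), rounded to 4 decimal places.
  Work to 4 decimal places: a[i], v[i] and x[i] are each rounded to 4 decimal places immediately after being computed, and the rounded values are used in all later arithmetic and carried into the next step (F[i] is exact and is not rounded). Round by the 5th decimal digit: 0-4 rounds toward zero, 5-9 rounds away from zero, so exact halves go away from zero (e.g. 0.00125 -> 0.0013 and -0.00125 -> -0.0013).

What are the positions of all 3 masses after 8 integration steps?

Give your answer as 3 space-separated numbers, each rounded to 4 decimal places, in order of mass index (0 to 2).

Step 0: x=[3.0000 9.0000 13.0000] v=[-2.0000 0.0000 0.0000]
Step 1: x=[3.0000 7.0000 14.0000] v=[0.0000 -4.0000 2.0000]
Step 2: x=[2.0000 8.0000 13.0000] v=[-2.0000 2.0000 -2.0000]
Step 3: x=[2.0000 8.0000 12.0000] v=[0.0000 0.0000 -2.0000]
Step 4: x=[3.0000 6.0000 12.0000] v=[2.0000 -4.0000 0.0000]
Step 5: x=[2.0000 7.0000 11.0000] v=[-2.0000 2.0000 -2.0000]
Step 6: x=[1.0000 7.0000 11.0000] v=[-2.0000 0.0000 0.0000]
Step 7: x=[1.0000 5.0000 12.0000] v=[0.0000 -4.0000 2.0000]
Step 8: x=[0.0000 6.0000 11.0000] v=[-2.0000 2.0000 -2.0000]

Answer: 0.0000 6.0000 11.0000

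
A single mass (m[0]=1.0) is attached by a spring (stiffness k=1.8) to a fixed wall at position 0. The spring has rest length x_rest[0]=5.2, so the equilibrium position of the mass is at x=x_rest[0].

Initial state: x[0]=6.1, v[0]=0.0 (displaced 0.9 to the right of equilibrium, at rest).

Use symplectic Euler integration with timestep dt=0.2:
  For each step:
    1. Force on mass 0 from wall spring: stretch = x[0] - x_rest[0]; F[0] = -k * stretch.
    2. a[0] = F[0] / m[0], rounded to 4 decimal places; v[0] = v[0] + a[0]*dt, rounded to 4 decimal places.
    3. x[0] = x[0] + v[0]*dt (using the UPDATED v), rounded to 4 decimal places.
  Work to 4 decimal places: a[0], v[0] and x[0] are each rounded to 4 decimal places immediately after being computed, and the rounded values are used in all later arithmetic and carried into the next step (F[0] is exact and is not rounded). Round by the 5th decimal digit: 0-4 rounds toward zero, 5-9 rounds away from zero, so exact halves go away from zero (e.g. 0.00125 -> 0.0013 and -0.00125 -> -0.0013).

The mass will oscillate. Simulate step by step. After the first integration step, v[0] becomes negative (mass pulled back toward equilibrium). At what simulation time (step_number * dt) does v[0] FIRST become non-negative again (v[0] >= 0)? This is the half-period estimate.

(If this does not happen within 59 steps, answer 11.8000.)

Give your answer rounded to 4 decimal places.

Answer: 2.4000

Derivation:
Step 0: x=[6.1000] v=[0.0000]
Step 1: x=[6.0352] v=[-0.3240]
Step 2: x=[5.9103] v=[-0.6247]
Step 3: x=[5.7342] v=[-0.8804]
Step 4: x=[5.5197] v=[-1.0727]
Step 5: x=[5.2821] v=[-1.1878]
Step 6: x=[5.0386] v=[-1.2174]
Step 7: x=[4.8067] v=[-1.1593]
Step 8: x=[4.6032] v=[-1.0177]
Step 9: x=[4.4426] v=[-0.8029]
Step 10: x=[4.3366] v=[-0.5302]
Step 11: x=[4.2927] v=[-0.2194]
Step 12: x=[4.3141] v=[0.1072]
First v>=0 after going negative at step 12, time=2.4000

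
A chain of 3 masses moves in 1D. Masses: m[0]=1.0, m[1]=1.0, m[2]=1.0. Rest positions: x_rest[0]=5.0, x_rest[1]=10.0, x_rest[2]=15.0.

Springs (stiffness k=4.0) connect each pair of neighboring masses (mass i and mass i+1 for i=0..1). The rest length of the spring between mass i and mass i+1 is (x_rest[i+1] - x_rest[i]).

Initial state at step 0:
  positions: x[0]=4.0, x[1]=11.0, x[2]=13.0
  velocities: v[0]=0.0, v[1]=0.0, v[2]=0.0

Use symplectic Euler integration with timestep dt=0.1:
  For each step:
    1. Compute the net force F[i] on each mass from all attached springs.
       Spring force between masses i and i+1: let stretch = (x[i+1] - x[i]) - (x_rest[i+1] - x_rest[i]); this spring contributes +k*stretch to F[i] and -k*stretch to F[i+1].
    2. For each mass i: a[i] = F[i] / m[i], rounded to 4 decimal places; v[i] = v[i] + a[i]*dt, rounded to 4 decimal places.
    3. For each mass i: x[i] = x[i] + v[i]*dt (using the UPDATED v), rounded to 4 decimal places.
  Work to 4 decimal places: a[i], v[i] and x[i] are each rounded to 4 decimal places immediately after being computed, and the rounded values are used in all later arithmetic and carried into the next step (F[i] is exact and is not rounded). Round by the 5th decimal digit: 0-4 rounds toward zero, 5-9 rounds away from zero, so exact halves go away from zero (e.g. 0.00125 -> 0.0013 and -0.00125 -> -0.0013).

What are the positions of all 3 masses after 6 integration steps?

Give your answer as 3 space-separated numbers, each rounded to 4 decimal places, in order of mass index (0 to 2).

Step 0: x=[4.0000 11.0000 13.0000] v=[0.0000 0.0000 0.0000]
Step 1: x=[4.0800 10.8000 13.1200] v=[0.8000 -2.0000 1.2000]
Step 2: x=[4.2288 10.4240 13.3472] v=[1.4880 -3.7600 2.2720]
Step 3: x=[4.4254 9.9171 13.6575] v=[1.9661 -5.0688 3.1027]
Step 4: x=[4.6417 9.3402 14.0182] v=[2.1628 -5.7693 3.6065]
Step 5: x=[4.8459 8.7625 14.3917] v=[2.0422 -5.7775 3.7353]
Step 6: x=[5.0068 8.2533 14.7401] v=[1.6088 -5.0925 3.4836]

Answer: 5.0068 8.2533 14.7401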